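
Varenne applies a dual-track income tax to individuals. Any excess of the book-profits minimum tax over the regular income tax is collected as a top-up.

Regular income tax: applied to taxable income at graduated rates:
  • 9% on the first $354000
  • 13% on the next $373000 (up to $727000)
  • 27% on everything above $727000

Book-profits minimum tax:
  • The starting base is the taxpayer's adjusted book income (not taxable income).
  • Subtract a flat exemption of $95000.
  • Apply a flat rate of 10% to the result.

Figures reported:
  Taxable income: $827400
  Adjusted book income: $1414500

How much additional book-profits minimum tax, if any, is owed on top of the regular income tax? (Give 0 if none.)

Book-profits minimum tax:
  Base (adjusted book income): $1414500
  Less exemption $95000 → base $1319500
  $1319500 × 10% = $131950

Regular income tax:
  $354000 × 9% = $31860
  $373000 × 13% = $48490
  $100400 × 27% = $27108
  → $107458

Excess of book-profits minimum tax over regular income tax: $131950 − $107458 = $24492.

$24492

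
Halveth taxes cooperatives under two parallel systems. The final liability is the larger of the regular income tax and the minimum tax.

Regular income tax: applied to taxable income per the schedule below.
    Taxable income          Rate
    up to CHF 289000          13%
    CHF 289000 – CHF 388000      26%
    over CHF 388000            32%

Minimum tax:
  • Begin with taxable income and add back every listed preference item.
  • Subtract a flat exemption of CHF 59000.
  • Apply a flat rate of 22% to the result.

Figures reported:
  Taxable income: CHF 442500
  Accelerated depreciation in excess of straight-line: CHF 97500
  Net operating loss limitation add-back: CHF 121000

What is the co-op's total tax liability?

Regular income tax:
  CHF 289000 × 13% = CHF 37570
  CHF 99000 × 26% = CHF 25740
  CHF 54500 × 32% = CHF 17440
  → CHF 80750

Minimum tax:
  Adjusted income: CHF 442500 + CHF 97500 + CHF 121000 = CHF 661000
  Less exemption CHF 59000 → base CHF 602000
  CHF 602000 × 22% = CHF 132440

CHF 132440 > CHF 80750, so the minimum tax is the binding amount.

CHF 132440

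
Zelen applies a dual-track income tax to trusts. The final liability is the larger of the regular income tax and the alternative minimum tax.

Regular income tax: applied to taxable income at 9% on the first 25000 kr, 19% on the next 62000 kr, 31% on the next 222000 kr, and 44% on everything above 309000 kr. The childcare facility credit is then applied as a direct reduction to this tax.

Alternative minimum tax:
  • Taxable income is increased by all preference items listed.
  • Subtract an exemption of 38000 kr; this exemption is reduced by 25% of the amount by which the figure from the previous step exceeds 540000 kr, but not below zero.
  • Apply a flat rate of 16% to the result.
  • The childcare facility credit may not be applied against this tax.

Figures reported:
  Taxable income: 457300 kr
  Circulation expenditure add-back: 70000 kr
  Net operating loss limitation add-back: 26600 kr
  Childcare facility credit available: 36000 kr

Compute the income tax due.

112102 kr

Alternative minimum tax:
  Adjusted income: 457300 kr + 70000 kr + 26600 kr = 553900 kr
  Exemption: 38000 kr − 25% × (553900 kr − 540000 kr) = 38000 kr − 3475 kr = 34525 kr
  Base: 553900 kr − 34525 kr = 519375 kr
  519375 kr × 16% = 83100 kr

Regular income tax:
  25000 kr × 9% = 2250 kr
  62000 kr × 19% = 11780 kr
  222000 kr × 31% = 68820 kr
  148300 kr × 44% = 65252 kr
  → 148102 kr
  Less childcare facility credit 36000 kr → 112102 kr

112102 kr > 83100 kr, so the regular income tax governs.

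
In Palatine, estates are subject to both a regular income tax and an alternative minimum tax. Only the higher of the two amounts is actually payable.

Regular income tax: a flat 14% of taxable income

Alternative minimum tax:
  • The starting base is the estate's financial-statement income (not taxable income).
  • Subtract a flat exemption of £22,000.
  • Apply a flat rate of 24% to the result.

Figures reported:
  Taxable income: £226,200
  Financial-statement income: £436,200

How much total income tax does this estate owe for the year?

£99,408

Alternative minimum tax:
  Base (financial-statement income): £436,200
  Less exemption £22,000 → base £414,200
  £414,200 × 24% = £99,408

Regular income tax:
  £226,200 × 14% = £31,668

£99,408 > £31,668, so the alternative minimum tax is the binding amount.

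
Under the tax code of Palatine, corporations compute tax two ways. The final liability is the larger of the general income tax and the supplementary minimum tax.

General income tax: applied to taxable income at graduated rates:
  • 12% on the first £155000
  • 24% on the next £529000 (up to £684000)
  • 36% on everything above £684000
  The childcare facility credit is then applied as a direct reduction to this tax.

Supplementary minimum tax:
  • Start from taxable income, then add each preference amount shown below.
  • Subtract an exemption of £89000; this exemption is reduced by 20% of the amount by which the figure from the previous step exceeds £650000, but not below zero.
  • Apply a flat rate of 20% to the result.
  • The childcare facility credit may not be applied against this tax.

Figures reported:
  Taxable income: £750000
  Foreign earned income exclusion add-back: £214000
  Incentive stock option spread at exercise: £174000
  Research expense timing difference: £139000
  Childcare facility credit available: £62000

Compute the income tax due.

£255400

Supplementary minimum tax:
  Adjusted income: £750000 + £214000 + £174000 + £139000 = £1277000
  Exemption: 20% × (£1277000 − £650000) = £125400 ≥ £89000, so the exemption is fully phased out
  Base: £1277000 − £0 = £1277000
  £1277000 × 20% = £255400

General income tax:
  £155000 × 12% = £18600
  £529000 × 24% = £126960
  £66000 × 36% = £23760
  → £169320
  Less childcare facility credit £62000 → £107320

£255400 > £107320, so the supplementary minimum tax is the binding amount.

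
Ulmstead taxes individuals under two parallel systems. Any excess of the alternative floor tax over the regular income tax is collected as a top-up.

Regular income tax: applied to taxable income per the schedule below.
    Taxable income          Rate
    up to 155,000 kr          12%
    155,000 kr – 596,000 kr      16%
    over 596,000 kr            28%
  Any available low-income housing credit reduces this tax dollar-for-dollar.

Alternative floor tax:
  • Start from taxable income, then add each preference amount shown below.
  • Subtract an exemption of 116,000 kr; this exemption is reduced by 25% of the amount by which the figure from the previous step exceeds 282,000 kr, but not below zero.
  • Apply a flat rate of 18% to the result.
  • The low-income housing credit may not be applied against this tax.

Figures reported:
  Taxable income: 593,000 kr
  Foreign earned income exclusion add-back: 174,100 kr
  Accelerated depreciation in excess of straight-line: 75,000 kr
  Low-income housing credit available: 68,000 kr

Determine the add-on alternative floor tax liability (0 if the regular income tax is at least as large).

130,898 kr

Regular income tax:
  155,000 kr × 12% = 18,600 kr
  438,000 kr × 16% = 70,080 kr
  → 88,680 kr
  Less low-income housing credit 68,000 kr → 20,680 kr

Alternative floor tax:
  Adjusted income: 593,000 kr + 174,100 kr + 75,000 kr = 842,100 kr
  Exemption: 25% × (842,100 kr − 282,000 kr) = 140,025 kr ≥ 116,000 kr, so the exemption is fully phased out
  Base: 842,100 kr − 0 kr = 842,100 kr
  842,100 kr × 18% = 151,578 kr

Excess of alternative floor tax over regular income tax: 151,578 kr − 20,680 kr = 130,898 kr.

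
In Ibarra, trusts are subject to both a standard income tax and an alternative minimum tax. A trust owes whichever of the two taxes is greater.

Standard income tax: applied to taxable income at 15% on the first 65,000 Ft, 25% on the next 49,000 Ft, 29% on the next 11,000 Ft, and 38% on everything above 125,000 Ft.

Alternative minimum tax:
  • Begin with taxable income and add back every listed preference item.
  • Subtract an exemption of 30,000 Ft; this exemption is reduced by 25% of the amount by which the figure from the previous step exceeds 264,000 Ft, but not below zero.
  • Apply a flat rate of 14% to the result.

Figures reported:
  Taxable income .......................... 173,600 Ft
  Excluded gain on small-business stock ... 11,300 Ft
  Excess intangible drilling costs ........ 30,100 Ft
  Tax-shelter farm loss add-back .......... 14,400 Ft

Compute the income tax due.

Standard income tax:
  65,000 Ft × 15% = 9,750 Ft
  49,000 Ft × 25% = 12,250 Ft
  11,000 Ft × 29% = 3,190 Ft
  48,600 Ft × 38% = 18,468 Ft
  → 43,658 Ft

Alternative minimum tax:
  Adjusted income: 173,600 Ft + 11,300 Ft + 30,100 Ft + 14,400 Ft = 229,400 Ft
  Exemption: 229,400 Ft ≤ 264,000 Ft, so full 30,000 Ft applies
  Base: 229,400 Ft − 30,000 Ft = 199,400 Ft
  199,400 Ft × 14% = 27,916 Ft

43,658 Ft > 27,916 Ft, so the standard income tax governs.

43,658 Ft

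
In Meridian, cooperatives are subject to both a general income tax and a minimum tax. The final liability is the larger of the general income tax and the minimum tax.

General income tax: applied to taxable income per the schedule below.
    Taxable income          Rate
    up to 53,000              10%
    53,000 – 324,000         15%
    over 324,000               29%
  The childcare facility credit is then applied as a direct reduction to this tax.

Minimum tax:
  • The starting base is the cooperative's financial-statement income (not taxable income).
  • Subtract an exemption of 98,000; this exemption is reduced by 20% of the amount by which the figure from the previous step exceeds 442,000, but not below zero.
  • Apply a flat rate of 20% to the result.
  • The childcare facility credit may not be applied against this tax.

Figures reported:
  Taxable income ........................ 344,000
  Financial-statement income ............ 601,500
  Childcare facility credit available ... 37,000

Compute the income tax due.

Minimum tax:
  Base (financial-statement income): 601,500
  Exemption: 98,000 − 20% × (601,500 − 442,000) = 98,000 − 31,900 = 66,100
  Base: 601,500 − 66,100 = 535,400
  535,400 × 20% = 107,080

General income tax:
  53,000 × 10% = 5,300
  271,000 × 15% = 40,650
  20,000 × 29% = 5,800
  → 51,750
  Less childcare facility credit 37,000 → 14,750

107,080 > 14,750, so the minimum tax is the binding amount.

107,080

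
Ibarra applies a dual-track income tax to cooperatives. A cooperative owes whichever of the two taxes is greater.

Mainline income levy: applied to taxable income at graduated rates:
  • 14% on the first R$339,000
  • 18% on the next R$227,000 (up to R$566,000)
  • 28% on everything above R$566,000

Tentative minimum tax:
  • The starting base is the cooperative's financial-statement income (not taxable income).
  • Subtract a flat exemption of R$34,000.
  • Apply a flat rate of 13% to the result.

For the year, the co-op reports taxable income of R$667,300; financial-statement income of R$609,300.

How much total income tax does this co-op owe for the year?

Mainline income levy:
  R$339,000 × 14% = R$47,460
  R$227,000 × 18% = R$40,860
  R$101,300 × 28% = R$28,364
  → R$116,684

Tentative minimum tax:
  Base (financial-statement income): R$609,300
  Less exemption R$34,000 → base R$575,300
  R$575,300 × 13% = R$74,789

R$116,684 > R$74,789, so the mainline income levy governs.

R$116,684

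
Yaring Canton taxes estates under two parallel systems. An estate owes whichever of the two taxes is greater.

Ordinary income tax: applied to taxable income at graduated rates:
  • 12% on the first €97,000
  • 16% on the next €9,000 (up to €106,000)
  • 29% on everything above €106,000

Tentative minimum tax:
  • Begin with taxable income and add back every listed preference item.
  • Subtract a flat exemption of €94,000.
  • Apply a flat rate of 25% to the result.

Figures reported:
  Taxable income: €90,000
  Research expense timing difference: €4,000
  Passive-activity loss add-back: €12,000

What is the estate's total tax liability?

Ordinary income tax:
  €90,000 × 12% = €10,800

Tentative minimum tax:
  Adjusted income: €90,000 + €4,000 + €12,000 = €106,000
  Less exemption €94,000 → base €12,000
  €12,000 × 25% = €3,000

€10,800 > €3,000, so the ordinary income tax governs.

€10,800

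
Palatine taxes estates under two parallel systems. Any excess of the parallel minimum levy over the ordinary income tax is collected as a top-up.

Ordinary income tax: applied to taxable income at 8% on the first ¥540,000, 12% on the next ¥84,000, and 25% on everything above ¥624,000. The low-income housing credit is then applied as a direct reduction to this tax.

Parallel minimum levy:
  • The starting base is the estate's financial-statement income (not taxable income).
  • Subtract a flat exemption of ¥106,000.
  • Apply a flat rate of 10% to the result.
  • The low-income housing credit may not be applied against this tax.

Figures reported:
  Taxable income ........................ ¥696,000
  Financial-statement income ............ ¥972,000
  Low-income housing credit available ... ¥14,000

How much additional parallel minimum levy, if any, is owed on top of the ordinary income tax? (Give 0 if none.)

Ordinary income tax:
  ¥540,000 × 8% = ¥43,200
  ¥84,000 × 12% = ¥10,080
  ¥72,000 × 25% = ¥18,000
  → ¥71,280
  Less low-income housing credit ¥14,000 → ¥57,280

Parallel minimum levy:
  Base (financial-statement income): ¥972,000
  Less exemption ¥106,000 → base ¥866,000
  ¥866,000 × 10% = ¥86,600

Excess of parallel minimum levy over ordinary income tax: ¥86,600 − ¥57,280 = ¥29,320.

¥29,320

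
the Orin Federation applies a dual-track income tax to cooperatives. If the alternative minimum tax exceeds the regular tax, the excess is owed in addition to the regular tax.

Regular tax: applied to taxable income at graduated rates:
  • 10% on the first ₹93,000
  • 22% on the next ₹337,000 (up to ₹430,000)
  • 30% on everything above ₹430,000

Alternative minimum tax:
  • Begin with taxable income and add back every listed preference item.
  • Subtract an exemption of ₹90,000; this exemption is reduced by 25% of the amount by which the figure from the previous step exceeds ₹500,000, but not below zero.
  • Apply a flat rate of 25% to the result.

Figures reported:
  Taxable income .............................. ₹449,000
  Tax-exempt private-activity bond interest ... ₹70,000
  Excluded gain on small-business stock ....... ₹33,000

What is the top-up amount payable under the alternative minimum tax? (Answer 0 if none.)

₹29,610

Alternative minimum tax:
  Adjusted income: ₹449,000 + ₹70,000 + ₹33,000 = ₹552,000
  Exemption: ₹90,000 − 25% × (₹552,000 − ₹500,000) = ₹90,000 − ₹13,000 = ₹77,000
  Base: ₹552,000 − ₹77,000 = ₹475,000
  ₹475,000 × 25% = ₹118,750

Regular tax:
  ₹93,000 × 10% = ₹9,300
  ₹337,000 × 22% = ₹74,140
  ₹19,000 × 30% = ₹5,700
  → ₹89,140

Excess of alternative minimum tax over regular tax: ₹118,750 − ₹89,140 = ₹29,610.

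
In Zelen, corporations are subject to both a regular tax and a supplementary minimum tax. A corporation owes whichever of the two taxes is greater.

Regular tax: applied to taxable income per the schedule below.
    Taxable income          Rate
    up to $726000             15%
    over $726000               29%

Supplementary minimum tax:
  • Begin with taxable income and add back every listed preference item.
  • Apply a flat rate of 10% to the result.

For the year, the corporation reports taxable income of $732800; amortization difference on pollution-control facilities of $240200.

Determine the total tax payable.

$110872

Supplementary minimum tax:
  Adjusted income: $732800 + $240200 = $973000
  $973000 × 10% = $97300

Regular tax:
  $726000 × 15% = $108900
  $6800 × 29% = $1972
  → $110872

$110872 > $97300, so the regular tax governs.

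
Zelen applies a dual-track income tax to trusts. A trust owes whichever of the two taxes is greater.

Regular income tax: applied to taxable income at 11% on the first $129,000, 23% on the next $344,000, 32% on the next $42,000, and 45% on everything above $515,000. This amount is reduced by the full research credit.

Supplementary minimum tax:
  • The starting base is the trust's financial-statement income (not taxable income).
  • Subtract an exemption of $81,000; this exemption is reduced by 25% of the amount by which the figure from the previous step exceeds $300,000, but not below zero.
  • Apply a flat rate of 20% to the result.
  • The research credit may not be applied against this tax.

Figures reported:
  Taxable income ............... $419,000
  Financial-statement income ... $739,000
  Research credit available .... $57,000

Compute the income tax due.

Regular income tax:
  $129,000 × 11% = $14,190
  $290,000 × 23% = $66,700
  → $80,890
  Less research credit $57,000 → $23,890

Supplementary minimum tax:
  Base (financial-statement income): $739,000
  Exemption: 25% × ($739,000 − $300,000) = $109,750 ≥ $81,000, so the exemption is fully phased out
  Base: $739,000 − $0 = $739,000
  $739,000 × 20% = $147,800

$147,800 > $23,890, so the supplementary minimum tax is the binding amount.

$147,800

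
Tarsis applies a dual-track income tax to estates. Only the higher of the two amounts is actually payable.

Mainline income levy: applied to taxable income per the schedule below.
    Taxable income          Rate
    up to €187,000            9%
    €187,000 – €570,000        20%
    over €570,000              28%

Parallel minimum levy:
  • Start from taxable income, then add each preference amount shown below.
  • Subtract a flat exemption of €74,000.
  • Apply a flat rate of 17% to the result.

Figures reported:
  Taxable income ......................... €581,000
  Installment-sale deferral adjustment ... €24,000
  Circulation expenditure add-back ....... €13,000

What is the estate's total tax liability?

Parallel minimum levy:
  Adjusted income: €581,000 + €24,000 + €13,000 = €618,000
  Less exemption €74,000 → base €544,000
  €544,000 × 17% = €92,480

Mainline income levy:
  €187,000 × 9% = €16,830
  €383,000 × 20% = €76,600
  €11,000 × 28% = €3,080
  → €96,510

€96,510 > €92,480, so the mainline income levy governs.

€96,510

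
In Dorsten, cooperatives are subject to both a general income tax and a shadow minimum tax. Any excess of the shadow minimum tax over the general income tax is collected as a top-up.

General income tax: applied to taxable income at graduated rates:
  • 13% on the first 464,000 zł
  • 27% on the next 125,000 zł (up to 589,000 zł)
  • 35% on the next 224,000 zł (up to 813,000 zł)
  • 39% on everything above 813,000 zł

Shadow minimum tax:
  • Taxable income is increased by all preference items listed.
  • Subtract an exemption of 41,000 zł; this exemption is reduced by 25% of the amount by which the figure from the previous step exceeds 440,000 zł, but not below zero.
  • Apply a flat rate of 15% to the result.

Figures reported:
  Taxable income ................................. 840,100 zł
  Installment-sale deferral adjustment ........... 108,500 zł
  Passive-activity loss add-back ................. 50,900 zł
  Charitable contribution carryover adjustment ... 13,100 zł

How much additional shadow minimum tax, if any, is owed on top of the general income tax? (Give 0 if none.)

0 zł

General income tax:
  464,000 zł × 13% = 60,320 zł
  125,000 zł × 27% = 33,750 zł
  224,000 zł × 35% = 78,400 zł
  27,100 zł × 39% = 10,569 zł
  → 183,039 zł

Shadow minimum tax:
  Adjusted income: 840,100 zł + 108,500 zł + 50,900 zł + 13,100 zł = 1,012,600 zł
  Exemption: 25% × (1,012,600 zł − 440,000 zł) = 143,150 zł ≥ 41,000 zł, so the exemption is fully phased out
  Base: 1,012,600 zł − 0 zł = 1,012,600 zł
  1,012,600 zł × 15% = 151,890 zł

151,890 zł ≤ 183,039 zł, so no add-on is due.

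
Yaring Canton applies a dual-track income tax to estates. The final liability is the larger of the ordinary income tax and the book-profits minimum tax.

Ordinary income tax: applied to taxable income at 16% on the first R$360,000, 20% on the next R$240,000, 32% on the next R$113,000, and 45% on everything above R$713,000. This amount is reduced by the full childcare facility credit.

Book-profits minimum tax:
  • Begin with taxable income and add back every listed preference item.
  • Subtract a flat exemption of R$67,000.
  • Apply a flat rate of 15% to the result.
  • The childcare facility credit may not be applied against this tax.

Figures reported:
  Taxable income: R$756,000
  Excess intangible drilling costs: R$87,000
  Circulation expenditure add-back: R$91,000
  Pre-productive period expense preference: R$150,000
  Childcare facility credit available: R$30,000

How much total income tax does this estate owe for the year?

Ordinary income tax:
  R$360,000 × 16% = R$57,600
  R$240,000 × 20% = R$48,000
  R$113,000 × 32% = R$36,160
  R$43,000 × 45% = R$19,350
  → R$161,110
  Less childcare facility credit R$30,000 → R$131,110

Book-profits minimum tax:
  Adjusted income: R$756,000 + R$87,000 + R$91,000 + R$150,000 = R$1,084,000
  Less exemption R$67,000 → base R$1,017,000
  R$1,017,000 × 15% = R$152,550

R$152,550 > R$131,110, so the book-profits minimum tax is the binding amount.

R$152,550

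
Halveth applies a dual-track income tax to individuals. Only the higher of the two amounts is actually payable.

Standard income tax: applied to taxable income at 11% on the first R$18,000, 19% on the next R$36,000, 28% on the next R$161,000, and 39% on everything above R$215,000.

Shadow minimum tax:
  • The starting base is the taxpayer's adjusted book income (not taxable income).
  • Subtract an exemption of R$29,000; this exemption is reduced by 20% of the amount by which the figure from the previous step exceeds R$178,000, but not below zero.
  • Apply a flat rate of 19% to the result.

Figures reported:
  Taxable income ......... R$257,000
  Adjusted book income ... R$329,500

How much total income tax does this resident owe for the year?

R$70,280

Standard income tax:
  R$18,000 × 11% = R$1,980
  R$36,000 × 19% = R$6,840
  R$161,000 × 28% = R$45,080
  R$42,000 × 39% = R$16,380
  → R$70,280

Shadow minimum tax:
  Base (adjusted book income): R$329,500
  Exemption: 20% × (R$329,500 − R$178,000) = R$30,300 ≥ R$29,000, so the exemption is fully phased out
  Base: R$329,500 − R$0 = R$329,500
  R$329,500 × 19% = R$62,605

R$70,280 > R$62,605, so the standard income tax governs.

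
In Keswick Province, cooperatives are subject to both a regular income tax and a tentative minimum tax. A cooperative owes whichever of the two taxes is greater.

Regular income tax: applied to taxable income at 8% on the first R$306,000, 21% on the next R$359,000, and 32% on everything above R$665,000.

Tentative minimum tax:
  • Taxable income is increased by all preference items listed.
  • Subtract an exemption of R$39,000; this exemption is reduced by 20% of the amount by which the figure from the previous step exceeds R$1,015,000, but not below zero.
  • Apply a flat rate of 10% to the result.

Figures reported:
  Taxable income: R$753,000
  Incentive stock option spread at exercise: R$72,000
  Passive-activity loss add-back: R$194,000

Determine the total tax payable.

R$128,030

Tentative minimum tax:
  Adjusted income: R$753,000 + R$72,000 + R$194,000 = R$1,019,000
  Exemption: R$39,000 − 20% × (R$1,019,000 − R$1,015,000) = R$39,000 − R$800 = R$38,200
  Base: R$1,019,000 − R$38,200 = R$980,800
  R$980,800 × 10% = R$98,080

Regular income tax:
  R$306,000 × 8% = R$24,480
  R$359,000 × 21% = R$75,390
  R$88,000 × 32% = R$28,160
  → R$128,030

R$128,030 > R$98,080, so the regular income tax governs.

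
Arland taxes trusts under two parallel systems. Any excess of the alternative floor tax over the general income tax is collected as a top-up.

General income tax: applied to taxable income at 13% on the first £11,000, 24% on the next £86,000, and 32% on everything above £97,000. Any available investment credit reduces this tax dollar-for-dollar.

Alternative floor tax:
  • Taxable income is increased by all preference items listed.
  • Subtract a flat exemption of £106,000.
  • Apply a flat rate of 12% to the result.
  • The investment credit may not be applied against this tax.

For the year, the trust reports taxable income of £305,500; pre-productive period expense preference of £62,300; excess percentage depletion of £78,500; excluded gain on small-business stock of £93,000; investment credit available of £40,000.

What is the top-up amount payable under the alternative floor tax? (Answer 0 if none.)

Alternative floor tax:
  Adjusted income: £305,500 + £62,300 + £78,500 + £93,000 = £539,300
  Less exemption £106,000 → base £433,300
  £433,300 × 12% = £51,996

General income tax:
  £11,000 × 13% = £1,430
  £86,000 × 24% = £20,640
  £208,500 × 32% = £66,720
  → £88,790
  Less investment credit £40,000 → £48,790

Excess of alternative floor tax over general income tax: £51,996 − £48,790 = £3,206.

£3,206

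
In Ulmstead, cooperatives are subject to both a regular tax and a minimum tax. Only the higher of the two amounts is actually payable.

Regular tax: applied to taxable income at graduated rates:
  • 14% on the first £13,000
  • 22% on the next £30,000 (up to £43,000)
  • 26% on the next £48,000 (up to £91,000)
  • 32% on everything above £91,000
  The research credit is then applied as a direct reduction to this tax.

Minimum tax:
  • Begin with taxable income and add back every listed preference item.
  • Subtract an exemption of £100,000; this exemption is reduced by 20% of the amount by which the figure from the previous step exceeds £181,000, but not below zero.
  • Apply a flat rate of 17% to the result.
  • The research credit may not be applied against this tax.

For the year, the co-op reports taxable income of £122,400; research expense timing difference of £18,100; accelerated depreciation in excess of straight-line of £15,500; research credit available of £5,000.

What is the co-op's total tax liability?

Minimum tax:
  Adjusted income: £122,400 + £18,100 + £15,500 = £156,000
  Exemption: £156,000 ≤ £181,000, so full £100,000 applies
  Base: £156,000 − £100,000 = £56,000
  £56,000 × 17% = £9,520

Regular tax:
  £13,000 × 14% = £1,820
  £30,000 × 22% = £6,600
  £48,000 × 26% = £12,480
  £31,400 × 32% = £10,048
  → £30,948
  Less research credit £5,000 → £25,948

£25,948 > £9,520, so the regular tax governs.

£25,948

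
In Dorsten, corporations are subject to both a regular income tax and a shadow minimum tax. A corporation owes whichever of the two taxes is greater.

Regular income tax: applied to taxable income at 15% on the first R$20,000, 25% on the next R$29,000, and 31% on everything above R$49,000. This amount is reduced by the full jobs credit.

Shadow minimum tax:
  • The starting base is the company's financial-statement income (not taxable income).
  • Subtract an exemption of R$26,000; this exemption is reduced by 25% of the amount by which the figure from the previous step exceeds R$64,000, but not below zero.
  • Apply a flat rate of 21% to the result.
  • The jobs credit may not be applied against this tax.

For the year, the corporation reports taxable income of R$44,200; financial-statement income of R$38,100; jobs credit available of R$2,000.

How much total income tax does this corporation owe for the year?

Shadow minimum tax:
  Base (financial-statement income): R$38,100
  Exemption: R$38,100 ≤ R$64,000, so full R$26,000 applies
  Base: R$38,100 − R$26,000 = R$12,100
  R$12,100 × 21% = R$2,541

Regular income tax:
  R$20,000 × 15% = R$3,000
  R$24,200 × 25% = R$6,050
  → R$9,050
  Less jobs credit R$2,000 → R$7,050

R$7,050 > R$2,541, so the regular income tax governs.

R$7,050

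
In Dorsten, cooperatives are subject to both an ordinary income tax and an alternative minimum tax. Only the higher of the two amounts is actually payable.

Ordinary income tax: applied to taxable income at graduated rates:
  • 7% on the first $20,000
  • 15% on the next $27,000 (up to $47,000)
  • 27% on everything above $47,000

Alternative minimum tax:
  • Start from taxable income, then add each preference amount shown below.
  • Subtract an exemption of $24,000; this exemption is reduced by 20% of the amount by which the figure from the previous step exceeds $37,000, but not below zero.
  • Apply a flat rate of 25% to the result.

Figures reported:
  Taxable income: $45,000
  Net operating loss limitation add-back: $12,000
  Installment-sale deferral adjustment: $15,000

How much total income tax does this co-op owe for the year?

$13,750

Alternative minimum tax:
  Adjusted income: $45,000 + $12,000 + $15,000 = $72,000
  Exemption: $24,000 − 20% × ($72,000 − $37,000) = $24,000 − $7,000 = $17,000
  Base: $72,000 − $17,000 = $55,000
  $55,000 × 25% = $13,750

Ordinary income tax:
  $20,000 × 7% = $1,400
  $25,000 × 15% = $3,750
  → $5,150

$13,750 > $5,150, so the alternative minimum tax is the binding amount.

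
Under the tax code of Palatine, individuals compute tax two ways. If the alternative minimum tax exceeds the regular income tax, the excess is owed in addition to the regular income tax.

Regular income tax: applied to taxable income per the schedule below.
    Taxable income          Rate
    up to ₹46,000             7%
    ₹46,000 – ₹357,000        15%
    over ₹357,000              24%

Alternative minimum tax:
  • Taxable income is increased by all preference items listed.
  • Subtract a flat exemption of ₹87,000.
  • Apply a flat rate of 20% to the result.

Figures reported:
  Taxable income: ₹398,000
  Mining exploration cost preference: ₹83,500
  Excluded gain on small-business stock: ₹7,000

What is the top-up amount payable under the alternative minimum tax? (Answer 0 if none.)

Alternative minimum tax:
  Adjusted income: ₹398,000 + ₹83,500 + ₹7,000 = ₹488,500
  Less exemption ₹87,000 → base ₹401,500
  ₹401,500 × 20% = ₹80,300

Regular income tax:
  ₹46,000 × 7% = ₹3,220
  ₹311,000 × 15% = ₹46,650
  ₹41,000 × 24% = ₹9,840
  → ₹59,710

Excess of alternative minimum tax over regular income tax: ₹80,300 − ₹59,710 = ₹20,590.

₹20,590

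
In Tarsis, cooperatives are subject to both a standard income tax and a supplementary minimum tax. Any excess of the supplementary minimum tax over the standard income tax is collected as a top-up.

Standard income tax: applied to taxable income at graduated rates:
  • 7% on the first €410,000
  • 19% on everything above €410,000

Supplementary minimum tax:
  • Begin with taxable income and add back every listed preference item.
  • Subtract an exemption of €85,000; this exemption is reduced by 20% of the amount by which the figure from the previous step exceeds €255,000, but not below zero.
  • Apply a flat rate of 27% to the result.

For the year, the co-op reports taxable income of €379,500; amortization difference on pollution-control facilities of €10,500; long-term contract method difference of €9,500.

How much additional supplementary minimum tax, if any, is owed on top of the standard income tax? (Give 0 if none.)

Supplementary minimum tax:
  Adjusted income: €379,500 + €10,500 + €9,500 = €399,500
  Exemption: €85,000 − 20% × (€399,500 − €255,000) = €85,000 − €28,900 = €56,100
  Base: €399,500 − €56,100 = €343,400
  €343,400 × 27% = €92,718

Standard income tax:
  €379,500 × 7% = €26,565

Excess of supplementary minimum tax over standard income tax: €92,718 − €26,565 = €66,153.

€66,153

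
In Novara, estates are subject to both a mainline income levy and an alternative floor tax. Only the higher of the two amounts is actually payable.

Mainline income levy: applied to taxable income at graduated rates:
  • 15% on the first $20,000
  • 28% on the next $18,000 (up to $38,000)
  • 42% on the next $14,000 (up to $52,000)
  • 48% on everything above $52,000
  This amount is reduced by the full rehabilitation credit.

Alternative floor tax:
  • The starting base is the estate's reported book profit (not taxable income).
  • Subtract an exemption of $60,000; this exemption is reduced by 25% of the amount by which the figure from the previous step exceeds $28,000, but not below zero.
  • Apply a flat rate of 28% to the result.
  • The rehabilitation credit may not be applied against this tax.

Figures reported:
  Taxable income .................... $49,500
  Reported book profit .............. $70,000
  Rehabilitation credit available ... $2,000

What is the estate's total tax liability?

$10,870

Alternative floor tax:
  Base (reported book profit): $70,000
  Exemption: $60,000 − 25% × ($70,000 − $28,000) = $60,000 − $10,500 = $49,500
  Base: $70,000 − $49,500 = $20,500
  $20,500 × 28% = $5,740

Mainline income levy:
  $20,000 × 15% = $3,000
  $18,000 × 28% = $5,040
  $11,500 × 42% = $4,830
  → $12,870
  Less rehabilitation credit $2,000 → $10,870

$10,870 > $5,740, so the mainline income levy governs.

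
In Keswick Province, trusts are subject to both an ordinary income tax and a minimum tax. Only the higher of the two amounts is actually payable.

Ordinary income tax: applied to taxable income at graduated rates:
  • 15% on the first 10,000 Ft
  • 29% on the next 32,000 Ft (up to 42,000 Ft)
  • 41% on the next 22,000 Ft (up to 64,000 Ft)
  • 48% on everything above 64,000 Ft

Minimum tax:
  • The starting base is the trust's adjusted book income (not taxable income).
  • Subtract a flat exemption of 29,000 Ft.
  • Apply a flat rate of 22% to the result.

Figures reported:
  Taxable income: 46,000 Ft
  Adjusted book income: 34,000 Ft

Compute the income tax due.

12,420 Ft

Ordinary income tax:
  10,000 Ft × 15% = 1,500 Ft
  32,000 Ft × 29% = 9,280 Ft
  4,000 Ft × 41% = 1,640 Ft
  → 12,420 Ft

Minimum tax:
  Base (adjusted book income): 34,000 Ft
  Less exemption 29,000 Ft → base 5,000 Ft
  5,000 Ft × 22% = 1,100 Ft

12,420 Ft > 1,100 Ft, so the ordinary income tax governs.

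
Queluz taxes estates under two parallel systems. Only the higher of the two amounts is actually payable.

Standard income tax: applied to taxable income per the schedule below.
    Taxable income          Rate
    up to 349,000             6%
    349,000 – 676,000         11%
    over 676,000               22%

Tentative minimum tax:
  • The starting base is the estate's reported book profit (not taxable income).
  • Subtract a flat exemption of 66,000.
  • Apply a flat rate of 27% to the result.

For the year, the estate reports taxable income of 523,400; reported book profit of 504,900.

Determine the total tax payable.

Tentative minimum tax:
  Base (reported book profit): 504,900
  Less exemption 66,000 → base 438,900
  438,900 × 27% = 118,503

Standard income tax:
  349,000 × 6% = 20,940
  174,400 × 11% = 19,184
  → 40,124

118,503 > 40,124, so the tentative minimum tax is the binding amount.

118,503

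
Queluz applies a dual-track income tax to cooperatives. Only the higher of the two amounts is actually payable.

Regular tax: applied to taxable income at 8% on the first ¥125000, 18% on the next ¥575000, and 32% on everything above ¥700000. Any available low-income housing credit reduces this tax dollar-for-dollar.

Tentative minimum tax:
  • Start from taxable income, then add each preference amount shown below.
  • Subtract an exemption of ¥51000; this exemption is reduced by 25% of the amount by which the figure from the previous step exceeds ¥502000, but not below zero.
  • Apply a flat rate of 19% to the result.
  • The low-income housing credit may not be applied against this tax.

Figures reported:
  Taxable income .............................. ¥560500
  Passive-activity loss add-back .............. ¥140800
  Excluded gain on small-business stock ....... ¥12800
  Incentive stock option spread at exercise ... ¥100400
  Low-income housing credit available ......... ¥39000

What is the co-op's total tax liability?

¥154755

Tentative minimum tax:
  Adjusted income: ¥560500 + ¥140800 + ¥12800 + ¥100400 = ¥814500
  Exemption: 25% × (¥814500 − ¥502000) = ¥78125 ≥ ¥51000, so the exemption is fully phased out
  Base: ¥814500 − ¥0 = ¥814500
  ¥814500 × 19% = ¥154755

Regular tax:
  ¥125000 × 8% = ¥10000
  ¥435500 × 18% = ¥78390
  → ¥88390
  Less low-income housing credit ¥39000 → ¥49390

¥154755 > ¥49390, so the tentative minimum tax is the binding amount.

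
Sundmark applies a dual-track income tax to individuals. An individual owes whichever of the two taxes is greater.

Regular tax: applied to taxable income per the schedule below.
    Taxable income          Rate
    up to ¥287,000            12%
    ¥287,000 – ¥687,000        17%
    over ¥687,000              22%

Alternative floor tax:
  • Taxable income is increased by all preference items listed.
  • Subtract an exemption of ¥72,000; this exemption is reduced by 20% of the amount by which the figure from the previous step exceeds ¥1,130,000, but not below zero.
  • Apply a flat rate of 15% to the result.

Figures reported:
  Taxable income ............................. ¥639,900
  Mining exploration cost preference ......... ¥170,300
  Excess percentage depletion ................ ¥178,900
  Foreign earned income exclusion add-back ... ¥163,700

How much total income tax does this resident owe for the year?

Regular tax:
  ¥287,000 × 12% = ¥34,440
  ¥352,900 × 17% = ¥59,993
  → ¥94,433

Alternative floor tax:
  Adjusted income: ¥639,900 + ¥170,300 + ¥178,900 + ¥163,700 = ¥1,152,800
  Exemption: ¥72,000 − 20% × (¥1,152,800 − ¥1,130,000) = ¥72,000 − ¥4,560 = ¥67,440
  Base: ¥1,152,800 − ¥67,440 = ¥1,085,360
  ¥1,085,360 × 15% = ¥162,804

¥162,804 > ¥94,433, so the alternative floor tax is the binding amount.

¥162,804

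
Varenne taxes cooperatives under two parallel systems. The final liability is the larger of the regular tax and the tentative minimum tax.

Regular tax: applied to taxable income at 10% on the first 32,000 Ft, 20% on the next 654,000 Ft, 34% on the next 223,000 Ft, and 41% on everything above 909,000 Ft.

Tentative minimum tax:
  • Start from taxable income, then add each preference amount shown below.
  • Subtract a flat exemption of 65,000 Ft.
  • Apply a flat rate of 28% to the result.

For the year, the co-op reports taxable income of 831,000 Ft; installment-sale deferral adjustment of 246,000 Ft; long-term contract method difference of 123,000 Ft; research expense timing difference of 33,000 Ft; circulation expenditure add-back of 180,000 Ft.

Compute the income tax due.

Regular tax:
  32,000 Ft × 10% = 3,200 Ft
  654,000 Ft × 20% = 130,800 Ft
  145,000 Ft × 34% = 49,300 Ft
  → 183,300 Ft

Tentative minimum tax:
  Adjusted income: 831,000 Ft + 246,000 Ft + 123,000 Ft + 33,000 Ft + 180,000 Ft = 1,413,000 Ft
  Less exemption 65,000 Ft → base 1,348,000 Ft
  1,348,000 Ft × 28% = 377,440 Ft

377,440 Ft > 183,300 Ft, so the tentative minimum tax is the binding amount.

377,440 Ft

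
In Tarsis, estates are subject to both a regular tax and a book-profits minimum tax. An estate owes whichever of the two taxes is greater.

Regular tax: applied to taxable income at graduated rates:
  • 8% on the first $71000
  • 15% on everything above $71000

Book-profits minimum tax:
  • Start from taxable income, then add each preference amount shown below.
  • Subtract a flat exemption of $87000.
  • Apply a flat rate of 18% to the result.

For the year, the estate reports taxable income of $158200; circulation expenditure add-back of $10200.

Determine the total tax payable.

Book-profits minimum tax:
  Adjusted income: $158200 + $10200 = $168400
  Less exemption $87000 → base $81400
  $81400 × 18% = $14652

Regular tax:
  $71000 × 8% = $5680
  $87200 × 15% = $13080
  → $18760

$18760 > $14652, so the regular tax governs.

$18760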